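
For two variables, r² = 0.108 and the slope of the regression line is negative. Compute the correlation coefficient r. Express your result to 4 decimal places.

|r| = √0.108 = 0.3286
The association is negative, so r = −0.3286.

-0.3286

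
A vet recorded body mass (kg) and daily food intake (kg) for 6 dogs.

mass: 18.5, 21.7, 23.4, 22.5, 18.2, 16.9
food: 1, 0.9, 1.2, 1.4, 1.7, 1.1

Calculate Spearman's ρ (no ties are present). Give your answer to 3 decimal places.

Rank mass: 3, 4, 6, 5, 2, 1
Rank food: 2, 1, 4, 5, 6, 3
d = rank(mass) − rank(food): 1, 3, 2, 0, -4, -2; Σd² = 34
ρ = 1 − 6Σd² / [n(n²−1)] = 1 − 6×34 / (6×35) = 1 − 204/210 ≈ 0.029

0.029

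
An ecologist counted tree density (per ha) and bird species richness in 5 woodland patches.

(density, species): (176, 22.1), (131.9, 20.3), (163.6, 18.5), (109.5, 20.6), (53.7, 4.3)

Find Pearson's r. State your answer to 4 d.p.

0.8378

n = 5, Σx = 634.7, Σy = 85.8, Σx² = 90012.51, Σy² = 1685.6, Σxy = 12080.38
nΣxy − ΣxΣy = 60401.9 − 54457.26 = 5944.64
nΣx² − (Σx)² = 450062.55 − 402844.09 = 47218.46; nΣy² − (Σy)² = 8428 − 7361.64 = 1066.36
r = 5944.64 / √(47218.46 × 1066.36) = 5944.64 / 7095.9057 ≈ 0.8378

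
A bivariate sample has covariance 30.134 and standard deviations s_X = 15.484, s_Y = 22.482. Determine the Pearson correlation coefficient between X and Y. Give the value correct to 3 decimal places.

0.087

r = Cov(X,Y) / (s_X · s_Y) = 30.134 / (15.484 × 22.482)
  = 30.134 / 348.1113 ≈ 0.087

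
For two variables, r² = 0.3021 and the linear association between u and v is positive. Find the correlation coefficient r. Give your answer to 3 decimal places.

0.550

|r| = √0.3021 = 0.550
The association is positive, so r = 0.550.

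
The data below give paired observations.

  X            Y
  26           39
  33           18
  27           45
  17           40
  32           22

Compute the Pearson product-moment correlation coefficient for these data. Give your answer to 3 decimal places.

-0.724

n = 5, ΣX = 135, ΣY = 164, ΣX² = 3807, ΣY² = 5954, ΣXY = 4207
nΣXY − ΣXΣY = 21035 − 22140 = -1105
nΣX² − (ΣX)² = 19035 − 18225 = 810; nΣY² − (ΣY)² = 29770 − 26896 = 2874
r = -1105 / √(810 × 2874) = -1105 / 1525.7588 ≈ -0.724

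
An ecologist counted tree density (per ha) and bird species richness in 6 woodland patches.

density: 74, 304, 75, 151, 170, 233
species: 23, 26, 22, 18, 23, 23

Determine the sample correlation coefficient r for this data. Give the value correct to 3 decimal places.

0.503

n = 6, Σx = 1007, Σy = 135, Σx² = 209507, Σy² = 3071, Σxy = 23243
nΣxy − ΣxΣy = 139458 − 135945 = 3513
nΣx² − (Σx)² = 1257042 − 1014049 = 242993; nΣy² − (Σy)² = 18426 − 18225 = 201
r = 3513 / √(242993 × 201) = 3513 / 6988.6761 ≈ 0.503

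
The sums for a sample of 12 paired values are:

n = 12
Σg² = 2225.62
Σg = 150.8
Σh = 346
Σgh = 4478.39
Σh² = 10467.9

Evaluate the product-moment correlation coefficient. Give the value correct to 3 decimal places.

0.323

r = (nΣgh − ΣgΣh) / √[(nΣg² − (Σg)²)(nΣh² − (Σh)²)]
Numerator: 12×4478.39 − 150.8×346 = 1563.88
Denominator: √[(26707.44 − 22740.64)(125614.8 − 119716)] = √[3966.8 × 5898.8] = 4837.2885
r = 1563.88 / 4837.2885 ≈ 0.323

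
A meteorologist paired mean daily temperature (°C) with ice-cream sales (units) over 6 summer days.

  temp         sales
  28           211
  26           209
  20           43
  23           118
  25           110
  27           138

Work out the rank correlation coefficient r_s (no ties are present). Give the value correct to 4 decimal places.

Rank temp: 6, 4, 1, 2, 3, 5
Rank sales: 6, 5, 1, 3, 2, 4
d = rank(temp) − rank(sales): 0, -1, 0, -1, 1, 1; Σd² = 4
ρ = 1 − 6Σd² / [n(n²−1)] = 1 − 6×4 / (6×35) = 1 − 24/210 ≈ 0.8857

0.8857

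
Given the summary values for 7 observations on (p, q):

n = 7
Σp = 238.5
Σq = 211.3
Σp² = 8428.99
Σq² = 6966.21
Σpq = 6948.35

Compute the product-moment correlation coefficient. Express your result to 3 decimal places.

-0.595

r = (nΣpq − ΣpΣq) / √[(nΣp² − (Σp)²)(nΣq² − (Σq)²)]
Numerator: 7×6948.35 − 238.5×211.3 = -1756.6
Denominator: √[(59002.93 − 56882.25)(48763.47 − 44647.69)] = √[2120.68 × 4115.78] = 2954.3616
r = -1756.6 / 2954.3616 ≈ -0.595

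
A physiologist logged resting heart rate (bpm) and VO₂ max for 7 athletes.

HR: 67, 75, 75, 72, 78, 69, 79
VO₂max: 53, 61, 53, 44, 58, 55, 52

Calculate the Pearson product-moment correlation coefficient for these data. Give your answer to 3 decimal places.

0.231

n = 7, Σx = 515, Σy = 376, Σx² = 38009, Σy² = 20368, Σxy = 27696
nΣxy − ΣxΣy = 193872 − 193640 = 232
nΣx² − (Σx)² = 266063 − 265225 = 838; nΣy² − (Σy)² = 142576 − 141376 = 1200
r = 232 / √(838 × 1200) = 232 / 1002.7961 ≈ 0.231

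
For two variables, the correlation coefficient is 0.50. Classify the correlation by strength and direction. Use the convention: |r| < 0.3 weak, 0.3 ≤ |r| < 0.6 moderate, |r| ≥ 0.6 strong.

moderate positive

r = 0.50 > 0 so the relationship is positive.
|r| = 0.50, which falls in the moderate range.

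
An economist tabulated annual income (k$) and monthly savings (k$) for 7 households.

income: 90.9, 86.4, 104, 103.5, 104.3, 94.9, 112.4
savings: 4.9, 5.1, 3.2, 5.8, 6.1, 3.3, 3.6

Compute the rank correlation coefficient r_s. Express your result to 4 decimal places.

-0.0357

Rank income: 2, 1, 5, 4, 6, 3, 7
Rank savings: 4, 5, 1, 6, 7, 2, 3
d = rank(income) − rank(savings): -2, -4, 4, -2, -1, 1, 4; Σd² = 58
ρ = 1 − 6Σd² / [n(n²−1)] = 1 − 6×58 / (7×48) = 1 − 348/336 ≈ -0.0357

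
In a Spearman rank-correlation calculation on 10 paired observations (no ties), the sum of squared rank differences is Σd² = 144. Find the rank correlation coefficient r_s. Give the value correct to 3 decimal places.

0.127

ρ = 1 − 6Σd² / [n(n²−1)] = 1 − 6×144 / (10×99)
  = 1 − 864/990 = 1 − 0.8727 ≈ 0.127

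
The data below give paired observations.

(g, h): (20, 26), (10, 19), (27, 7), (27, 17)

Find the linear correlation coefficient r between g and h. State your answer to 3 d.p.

n = 4, Σg = 84, Σh = 69, Σg² = 1958, Σh² = 1375, Σgh = 1358
nΣgh − ΣgΣh = 5432 − 5796 = -364
nΣg² − (Σg)² = 7832 − 7056 = 776; nΣh² − (Σh)² = 5500 − 4761 = 739
r = -364 / √(776 × 739) = -364 / 757.2741 ≈ -0.481

-0.481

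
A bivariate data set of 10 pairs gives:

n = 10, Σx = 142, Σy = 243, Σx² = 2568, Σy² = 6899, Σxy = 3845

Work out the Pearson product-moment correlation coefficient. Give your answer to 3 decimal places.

0.533

r = (nΣxy − ΣxΣy) / √[(nΣx² − (Σx)²)(nΣy² − (Σy)²)]
Numerator: 10×3845 − 142×243 = 3944
Denominator: √[(25680 − 20164)(68990 − 59049)] = √[5516 × 9941] = 7405.0359
r = 3944 / 7405.0359 ≈ 0.533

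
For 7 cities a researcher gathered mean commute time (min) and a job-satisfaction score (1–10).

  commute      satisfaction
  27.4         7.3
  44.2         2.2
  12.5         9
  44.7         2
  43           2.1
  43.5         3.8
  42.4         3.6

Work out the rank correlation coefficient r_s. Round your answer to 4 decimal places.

Rank commute: 2, 6, 1, 7, 4, 5, 3
Rank satisfaction: 6, 3, 7, 1, 2, 5, 4
d = rank(commute) − rank(satisfaction): -4, 3, -6, 6, 2, 0, -1; Σd² = 102
ρ = 1 − 6Σd² / [n(n²−1)] = 1 − 6×102 / (7×48) = 1 − 612/336 ≈ -0.8214

-0.8214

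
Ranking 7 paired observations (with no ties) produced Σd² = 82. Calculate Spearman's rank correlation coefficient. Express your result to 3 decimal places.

-0.464

ρ = 1 − 6Σd² / [n(n²−1)] = 1 − 6×82 / (7×48)
  = 1 − 492/336 = 1 − 1.4643 ≈ -0.464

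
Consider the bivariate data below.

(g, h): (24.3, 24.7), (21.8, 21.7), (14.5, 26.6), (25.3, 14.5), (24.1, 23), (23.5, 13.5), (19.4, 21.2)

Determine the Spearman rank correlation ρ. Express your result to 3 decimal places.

Rank g: 6, 3, 1, 7, 5, 4, 2
Rank h: 6, 4, 7, 2, 5, 1, 3
d = rank(g) − rank(h): 0, -1, -6, 5, 0, 3, -1; Σd² = 72
ρ = 1 − 6Σd² / [n(n²−1)] = 1 − 6×72 / (7×48) = 1 − 432/336 ≈ -0.286

-0.286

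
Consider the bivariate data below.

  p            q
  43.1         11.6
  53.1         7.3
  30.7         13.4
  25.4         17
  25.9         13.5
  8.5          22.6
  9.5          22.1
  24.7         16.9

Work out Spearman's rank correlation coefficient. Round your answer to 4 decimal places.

Rank p: 7, 8, 6, 4, 5, 1, 2, 3
Rank q: 2, 1, 3, 6, 4, 8, 7, 5
d = rank(p) − rank(q): 5, 7, 3, -2, 1, -7, -5, -2; Σd² = 166
ρ = 1 − 6Σd² / [n(n²−1)] = 1 − 6×166 / (8×63) = 1 − 996/504 ≈ -0.9762

-0.9762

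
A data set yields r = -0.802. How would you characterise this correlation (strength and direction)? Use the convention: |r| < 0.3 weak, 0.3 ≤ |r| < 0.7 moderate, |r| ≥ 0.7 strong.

strong negative

r = -0.802 < 0 so the relationship is negative.
|r| = 0.802, which falls in the strong range.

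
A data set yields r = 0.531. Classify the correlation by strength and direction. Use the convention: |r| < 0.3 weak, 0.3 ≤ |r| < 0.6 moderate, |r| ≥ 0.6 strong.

moderate positive

r = 0.531 > 0 so the relationship is positive.
|r| = 0.531, which falls in the moderate range.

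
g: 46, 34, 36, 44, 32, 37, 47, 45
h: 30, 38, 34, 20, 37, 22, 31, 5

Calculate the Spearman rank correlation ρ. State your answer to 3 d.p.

-0.595

Rank g: 7, 2, 3, 5, 1, 4, 8, 6
Rank h: 4, 8, 6, 2, 7, 3, 5, 1
d = rank(g) − rank(h): 3, -6, -3, 3, -6, 1, 3, 5; Σd² = 134
ρ = 1 − 6Σd² / [n(n²−1)] = 1 − 6×134 / (8×63) = 1 − 804/504 ≈ -0.595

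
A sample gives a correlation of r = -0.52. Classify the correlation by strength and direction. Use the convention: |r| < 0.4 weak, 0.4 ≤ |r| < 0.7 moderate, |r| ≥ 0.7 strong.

moderate negative

r = -0.52 < 0 so the relationship is negative.
|r| = 0.52, which falls in the moderate range.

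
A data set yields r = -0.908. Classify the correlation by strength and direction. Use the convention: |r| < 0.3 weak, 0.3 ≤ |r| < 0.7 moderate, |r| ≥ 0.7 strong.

r = -0.908 < 0 so the relationship is negative.
|r| = 0.908, which falls in the strong range.

strong negative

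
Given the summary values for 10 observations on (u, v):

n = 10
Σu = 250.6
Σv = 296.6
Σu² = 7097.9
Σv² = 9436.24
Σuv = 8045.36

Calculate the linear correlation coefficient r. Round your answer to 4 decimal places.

r = (nΣuv − ΣuΣv) / √[(nΣu² − (Σu)²)(nΣv² − (Σv)²)]
Numerator: 10×8045.36 − 250.6×296.6 = 6125.64
Denominator: √[(70979 − 62800.36)(94362.4 − 87971.56)] = √[8178.64 × 6390.84] = 7229.6874
r = 6125.64 / 7229.6874 ≈ 0.8473

0.8473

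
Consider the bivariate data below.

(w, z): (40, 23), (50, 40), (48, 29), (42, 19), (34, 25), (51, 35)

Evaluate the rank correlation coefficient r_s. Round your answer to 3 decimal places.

0.714

Rank w: 2, 5, 4, 3, 1, 6
Rank z: 2, 6, 4, 1, 3, 5
d = rank(w) − rank(z): 0, -1, 0, 2, -2, 1; Σd² = 10
ρ = 1 − 6Σd² / [n(n²−1)] = 1 − 6×10 / (6×35) = 1 − 60/210 ≈ 0.714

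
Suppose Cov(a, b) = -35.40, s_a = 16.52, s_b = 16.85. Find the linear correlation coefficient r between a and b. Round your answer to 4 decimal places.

-0.1272

r = Cov(a,b) / (s_a · s_b) = -35.40 / (16.52 × 16.85)
  = -35.40 / 278.3620 ≈ -0.1272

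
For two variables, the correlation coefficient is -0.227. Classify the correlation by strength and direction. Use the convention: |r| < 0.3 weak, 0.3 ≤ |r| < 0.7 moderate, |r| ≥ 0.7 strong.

r = -0.227 < 0 so the relationship is negative.
|r| = 0.227, which falls in the weak range.

weak negative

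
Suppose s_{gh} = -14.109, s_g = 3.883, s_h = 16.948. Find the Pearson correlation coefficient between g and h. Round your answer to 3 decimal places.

-0.214

r = Cov(g,h) / (s_g · s_h) = -14.109 / (3.883 × 16.948)
  = -14.109 / 65.8091 ≈ -0.214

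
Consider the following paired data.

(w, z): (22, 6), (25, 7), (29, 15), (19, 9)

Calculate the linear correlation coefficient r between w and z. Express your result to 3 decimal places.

0.663

n = 4, Σw = 95, Σz = 37, Σw² = 2311, Σz² = 391, Σwz = 913
nΣwz − ΣwΣz = 3652 − 3515 = 137
nΣw² − (Σw)² = 9244 − 9025 = 219; nΣz² − (Σz)² = 1564 − 1369 = 195
r = 137 / √(219 × 195) = 137 / 206.6519 ≈ 0.663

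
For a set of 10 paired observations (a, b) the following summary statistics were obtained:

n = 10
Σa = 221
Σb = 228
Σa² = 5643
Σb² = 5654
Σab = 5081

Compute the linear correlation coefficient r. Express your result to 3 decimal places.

r = (nΣab − ΣaΣb) / √[(nΣa² − (Σa)²)(nΣb² − (Σb)²)]
Numerator: 10×5081 − 221×228 = 422
Denominator: √[(56430 − 48841)(56540 − 51984)] = √[7589 × 4556] = 5880.0922
r = 422 / 5880.0922 ≈ 0.072

0.072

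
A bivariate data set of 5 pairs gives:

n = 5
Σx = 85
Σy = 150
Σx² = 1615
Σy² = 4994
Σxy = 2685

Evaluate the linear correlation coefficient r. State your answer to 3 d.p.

0.466

r = (nΣxy − ΣxΣy) / √[(nΣx² − (Σx)²)(nΣy² − (Σy)²)]
Numerator: 5×2685 − 85×150 = 675
Denominator: √[(8075 − 7225)(24970 − 22500)] = √[850 × 2470] = 1448.9651
r = 675 / 1448.9651 ≈ 0.466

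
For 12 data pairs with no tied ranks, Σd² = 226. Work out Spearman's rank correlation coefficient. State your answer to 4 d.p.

0.2098

ρ = 1 − 6Σd² / [n(n²−1)] = 1 − 6×226 / (12×143)
  = 1 − 1356/1716 = 1 − 0.79021 ≈ 0.2098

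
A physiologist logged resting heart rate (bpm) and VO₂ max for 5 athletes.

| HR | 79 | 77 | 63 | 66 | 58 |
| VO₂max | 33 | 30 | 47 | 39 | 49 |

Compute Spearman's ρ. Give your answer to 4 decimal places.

-0.9000

Rank HR: 5, 4, 2, 3, 1
Rank VO₂max: 2, 1, 4, 3, 5
d = rank(HR) − rank(VO₂max): 3, 3, -2, 0, -4; Σd² = 38
ρ = 1 − 6Σd² / [n(n²−1)] = 1 − 6×38 / (5×24) = 1 − 228/120 ≈ -0.9000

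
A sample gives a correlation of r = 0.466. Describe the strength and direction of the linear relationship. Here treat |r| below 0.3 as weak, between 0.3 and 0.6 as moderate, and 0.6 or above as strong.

r = 0.466 > 0 so the relationship is positive.
|r| = 0.466, which falls in the moderate range.

moderate positive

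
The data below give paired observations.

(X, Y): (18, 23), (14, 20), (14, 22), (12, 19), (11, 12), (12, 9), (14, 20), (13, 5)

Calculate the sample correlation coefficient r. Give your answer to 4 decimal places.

0.6010

n = 8, ΣX = 108, ΣY = 130, ΣX² = 1490, ΣY² = 2424, ΣXY = 1815
nΣXY − ΣXΣY = 14520 − 14040 = 480
nΣX² − (ΣX)² = 11920 − 11664 = 256; nΣY² − (ΣY)² = 19392 − 16900 = 2492
r = 480 / √(256 × 2492) = 480 / 798.7190 ≈ 0.6010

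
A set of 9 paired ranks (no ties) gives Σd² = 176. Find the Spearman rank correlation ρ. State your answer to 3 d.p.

ρ = 1 − 6Σd² / [n(n²−1)] = 1 − 6×176 / (9×80)
  = 1 − 1056/720 = 1 − 1.4667 ≈ -0.467

-0.467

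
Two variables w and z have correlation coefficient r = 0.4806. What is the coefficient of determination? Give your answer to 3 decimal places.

0.231

r² = (0.4806)² = 0.231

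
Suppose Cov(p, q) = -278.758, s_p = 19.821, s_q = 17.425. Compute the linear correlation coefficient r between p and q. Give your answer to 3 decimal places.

r = Cov(p,q) / (s_p · s_q) = -278.758 / (19.821 × 17.425)
  = -278.758 / 345.3809 ≈ -0.807

-0.807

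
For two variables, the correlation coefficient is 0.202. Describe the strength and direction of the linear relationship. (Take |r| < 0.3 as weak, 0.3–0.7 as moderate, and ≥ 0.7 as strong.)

weak positive

r = 0.202 > 0 so the relationship is positive.
|r| = 0.202, which falls in the weak range.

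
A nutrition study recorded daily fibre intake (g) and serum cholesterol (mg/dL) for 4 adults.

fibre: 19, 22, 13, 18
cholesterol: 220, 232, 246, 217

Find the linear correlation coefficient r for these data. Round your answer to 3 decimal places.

n = 4, Σx = 72, Σy = 915, Σx² = 1338, Σy² = 209829, Σxy = 16388
nΣxy − ΣxΣy = 65552 − 65880 = -328
nΣx² − (Σx)² = 5352 − 5184 = 168; nΣy² − (Σy)² = 839316 − 837225 = 2091
r = -328 / √(168 × 2091) = -328 / 592.6955 ≈ -0.553

-0.553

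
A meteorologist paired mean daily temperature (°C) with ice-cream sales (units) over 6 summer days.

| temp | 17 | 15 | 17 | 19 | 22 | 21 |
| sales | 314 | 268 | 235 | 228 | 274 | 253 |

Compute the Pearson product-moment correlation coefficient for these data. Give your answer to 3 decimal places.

n = 6, Σx = 111, Σy = 1572, Σx² = 2089, Σy² = 416714, Σxy = 29026
nΣxy − ΣxΣy = 174156 − 174492 = -336
nΣx² − (Σx)² = 12534 − 12321 = 213; nΣy² − (Σy)² = 2500284 − 2471184 = 29100
r = -336 / √(213 × 29100) = -336 / 2489.6385 ≈ -0.135

-0.135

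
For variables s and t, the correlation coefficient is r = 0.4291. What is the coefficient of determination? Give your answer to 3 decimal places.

0.184

r² = (0.4291)² = 0.184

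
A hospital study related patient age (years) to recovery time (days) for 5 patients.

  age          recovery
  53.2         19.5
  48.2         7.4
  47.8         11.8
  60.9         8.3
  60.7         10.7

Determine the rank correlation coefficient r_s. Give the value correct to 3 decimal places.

Rank age: 3, 2, 1, 5, 4
Rank recovery: 5, 1, 4, 2, 3
d = rank(age) − rank(recovery): -2, 1, -3, 3, 1; Σd² = 24
ρ = 1 − 6Σd² / [n(n²−1)] = 1 − 6×24 / (5×24) = 1 − 144/120 ≈ -0.200

-0.200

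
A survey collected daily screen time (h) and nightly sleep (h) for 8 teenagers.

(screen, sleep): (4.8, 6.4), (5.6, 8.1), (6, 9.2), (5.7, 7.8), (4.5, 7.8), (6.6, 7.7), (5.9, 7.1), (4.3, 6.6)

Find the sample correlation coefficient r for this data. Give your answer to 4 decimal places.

n = 8, Σx = 43.4, Σy = 60.7, Σx² = 240, Σy² = 466.15, Σxy = 331.93
nΣxy − ΣxΣy = 2655.44 − 2634.38 = 21.06
nΣx² − (Σx)² = 1920 − 1883.56 = 36.44; nΣy² − (Σy)² = 3729.2 − 3684.49 = 44.71
r = 21.06 / √(36.44 × 44.71) = 21.06 / 40.3638 ≈ 0.5218

0.5218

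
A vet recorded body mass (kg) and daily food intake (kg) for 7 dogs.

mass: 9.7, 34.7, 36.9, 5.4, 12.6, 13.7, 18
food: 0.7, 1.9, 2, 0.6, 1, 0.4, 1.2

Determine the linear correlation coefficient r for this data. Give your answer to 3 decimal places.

0.937

n = 7, Σx = 131, Σy = 7.8, Σx² = 3359.4, Σy² = 11.06, Σxy = 189.44
nΣxy − ΣxΣy = 1326.08 − 1021.8 = 304.28
nΣx² − (Σx)² = 23515.8 − 17161 = 6354.8; nΣy² − (Σy)² = 77.42 − 60.84 = 16.58
r = 304.28 / √(6354.8 × 16.58) = 304.28 / 324.5960 ≈ 0.937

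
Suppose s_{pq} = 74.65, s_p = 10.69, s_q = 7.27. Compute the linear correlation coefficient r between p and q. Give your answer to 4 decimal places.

0.9605

r = Cov(p,q) / (s_p · s_q) = 74.65 / (10.69 × 7.27)
  = 74.65 / 77.7163 ≈ 0.9605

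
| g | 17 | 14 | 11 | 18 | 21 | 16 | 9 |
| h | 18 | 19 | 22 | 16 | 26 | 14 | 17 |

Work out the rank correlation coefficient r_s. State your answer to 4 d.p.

0.1071

Rank g: 5, 3, 2, 6, 7, 4, 1
Rank h: 4, 5, 6, 2, 7, 1, 3
d = rank(g) − rank(h): 1, -2, -4, 4, 0, 3, -2; Σd² = 50
ρ = 1 − 6Σd² / [n(n²−1)] = 1 − 6×50 / (7×48) = 1 − 300/336 ≈ 0.1071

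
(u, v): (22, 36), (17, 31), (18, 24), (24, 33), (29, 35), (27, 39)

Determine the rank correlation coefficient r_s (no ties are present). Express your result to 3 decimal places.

0.657

Rank u: 3, 1, 2, 4, 6, 5
Rank v: 5, 2, 1, 3, 4, 6
d = rank(u) − rank(v): -2, -1, 1, 1, 2, -1; Σd² = 12
ρ = 1 − 6Σd² / [n(n²−1)] = 1 − 6×12 / (6×35) = 1 − 72/210 ≈ 0.657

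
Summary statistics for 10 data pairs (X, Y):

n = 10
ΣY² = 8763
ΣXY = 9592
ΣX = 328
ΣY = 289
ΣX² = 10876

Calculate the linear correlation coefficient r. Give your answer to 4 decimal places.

0.5131

r = (nΣXY − ΣXΣY) / √[(nΣX² − (ΣX)²)(nΣY² − (ΣY)²)]
Numerator: 10×9592 − 328×289 = 1128
Denominator: √[(108760 − 107584)(87630 − 83521)] = √[1176 × 4109] = 2198.2229
r = 1128 / 2198.2229 ≈ 0.5131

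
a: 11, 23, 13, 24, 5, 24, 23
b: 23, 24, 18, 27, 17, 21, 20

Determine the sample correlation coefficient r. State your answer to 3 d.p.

n = 7, Σa = 123, Σb = 150, Σa² = 2525, Σb² = 3288, Σab = 2736
nΣab − ΣaΣb = 19152 − 18450 = 702
nΣa² − (Σa)² = 17675 − 15129 = 2546; nΣb² − (Σb)² = 23016 − 22500 = 516
r = 702 / √(2546 × 516) = 702 / 1146.1832 ≈ 0.612

0.612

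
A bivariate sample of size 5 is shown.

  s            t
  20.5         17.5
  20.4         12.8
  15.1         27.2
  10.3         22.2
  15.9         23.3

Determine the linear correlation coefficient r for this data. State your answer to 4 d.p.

-0.6737

n = 5, Σs = 82.2, Σt = 103, Σs² = 1423.32, Σt² = 2245.66, Σst = 1629.72
nΣst − ΣsΣt = 8148.6 − 8466.6 = -318
nΣs² − (Σs)² = 7116.6 − 6756.84 = 359.76; nΣt² − (Σt)² = 11228.3 − 10609 = 619.3
r = -318 / √(359.76 × 619.3) = -318 / 472.0163 ≈ -0.6737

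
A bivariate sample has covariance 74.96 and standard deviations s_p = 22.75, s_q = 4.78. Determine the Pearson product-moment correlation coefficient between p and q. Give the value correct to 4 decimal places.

r = Cov(p,q) / (s_p · s_q) = 74.96 / (22.75 × 4.78)
  = 74.96 / 108.7450 ≈ 0.6893

0.6893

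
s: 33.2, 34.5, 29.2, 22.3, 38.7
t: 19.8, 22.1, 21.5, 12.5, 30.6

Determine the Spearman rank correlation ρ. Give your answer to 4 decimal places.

0.9000

Rank s: 3, 4, 2, 1, 5
Rank t: 2, 4, 3, 1, 5
d = rank(s) − rank(t): 1, 0, -1, 0, 0; Σd² = 2
ρ = 1 − 6Σd² / [n(n²−1)] = 1 − 6×2 / (5×24) = 1 − 12/120 ≈ 0.9000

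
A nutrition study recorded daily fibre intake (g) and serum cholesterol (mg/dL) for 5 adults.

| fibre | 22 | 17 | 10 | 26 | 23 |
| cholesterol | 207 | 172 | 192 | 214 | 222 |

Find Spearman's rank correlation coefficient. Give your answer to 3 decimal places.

Rank fibre: 3, 2, 1, 5, 4
Rank cholesterol: 3, 1, 2, 4, 5
d = rank(fibre) − rank(cholesterol): 0, 1, -1, 1, -1; Σd² = 4
ρ = 1 − 6Σd² / [n(n²−1)] = 1 − 6×4 / (5×24) = 1 − 24/120 ≈ 0.800

0.800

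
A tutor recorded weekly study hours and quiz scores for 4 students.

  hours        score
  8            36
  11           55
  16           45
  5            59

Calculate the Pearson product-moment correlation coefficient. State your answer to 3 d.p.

-0.289

n = 4, Σx = 40, Σy = 195, Σx² = 466, Σy² = 9827, Σxy = 1908
nΣxy − ΣxΣy = 7632 − 7800 = -168
nΣx² − (Σx)² = 1864 − 1600 = 264; nΣy² − (Σy)² = 39308 − 38025 = 1283
r = -168 / √(264 × 1283) = -168 / 581.9897 ≈ -0.289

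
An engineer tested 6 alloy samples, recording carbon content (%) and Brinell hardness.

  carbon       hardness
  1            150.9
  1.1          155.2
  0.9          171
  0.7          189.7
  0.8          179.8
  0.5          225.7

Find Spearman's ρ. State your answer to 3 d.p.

Rank carbon: 5, 6, 4, 2, 3, 1
Rank hardness: 1, 2, 3, 5, 4, 6
d = rank(carbon) − rank(hardness): 4, 4, 1, -3, -1, -5; Σd² = 68
ρ = 1 − 6Σd² / [n(n²−1)] = 1 − 6×68 / (6×35) = 1 − 408/210 ≈ -0.943

-0.943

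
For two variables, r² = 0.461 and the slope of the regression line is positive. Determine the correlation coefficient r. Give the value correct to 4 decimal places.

0.6790

|r| = √0.461 = 0.6790
The association is positive, so r = 0.6790.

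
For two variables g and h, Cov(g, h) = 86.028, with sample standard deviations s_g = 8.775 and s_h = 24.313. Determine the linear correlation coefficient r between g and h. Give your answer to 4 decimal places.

r = Cov(g,h) / (s_g · s_h) = 86.028 / (8.775 × 24.313)
  = 86.028 / 213.3466 ≈ 0.4032

0.4032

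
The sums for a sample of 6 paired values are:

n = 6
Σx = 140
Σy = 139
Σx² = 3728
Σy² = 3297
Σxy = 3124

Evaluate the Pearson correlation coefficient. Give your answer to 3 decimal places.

-0.634

r = (nΣxy − ΣxΣy) / √[(nΣx² − (Σx)²)(nΣy² − (Σy)²)]
Numerator: 6×3124 − 140×139 = -716
Denominator: √[(22368 − 19600)(19782 − 19321)] = √[2768 × 461] = 1129.6229
r = -716 / 1129.6229 ≈ -0.634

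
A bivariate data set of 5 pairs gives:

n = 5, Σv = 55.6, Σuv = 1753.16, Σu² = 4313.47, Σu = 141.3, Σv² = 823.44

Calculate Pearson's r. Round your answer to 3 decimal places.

0.710

r = (nΣuv − ΣuΣv) / √[(nΣu² − (Σu)²)(nΣv² − (Σv)²)]
Numerator: 5×1753.16 − 141.3×55.6 = 909.52
Denominator: √[(21567.35 − 19965.69)(4117.2 − 3091.36)] = √[1601.66 × 1025.84] = 1281.8139
r = 909.52 / 1281.8139 ≈ 0.710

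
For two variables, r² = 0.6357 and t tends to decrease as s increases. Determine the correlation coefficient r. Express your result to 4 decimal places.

|r| = √0.6357 = 0.7973
The association is negative, so r = −0.7973.

-0.7973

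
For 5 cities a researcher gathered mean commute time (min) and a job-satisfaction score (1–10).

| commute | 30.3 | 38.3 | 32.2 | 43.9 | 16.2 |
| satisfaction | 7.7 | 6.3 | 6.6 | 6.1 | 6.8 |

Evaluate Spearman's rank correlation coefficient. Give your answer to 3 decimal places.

Rank commute: 2, 4, 3, 5, 1
Rank satisfaction: 5, 2, 3, 1, 4
d = rank(commute) − rank(satisfaction): -3, 2, 0, 4, -3; Σd² = 38
ρ = 1 − 6Σd² / [n(n²−1)] = 1 − 6×38 / (5×24) = 1 − 228/120 ≈ -0.900

-0.900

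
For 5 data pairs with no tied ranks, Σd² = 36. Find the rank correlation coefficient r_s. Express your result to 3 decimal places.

ρ = 1 − 6Σd² / [n(n²−1)] = 1 − 6×36 / (5×24)
  = 1 − 216/120 = 1 − 1.8000 ≈ -0.800

-0.800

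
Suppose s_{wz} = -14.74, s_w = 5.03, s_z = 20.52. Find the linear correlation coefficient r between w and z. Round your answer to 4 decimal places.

r = Cov(w,z) / (s_w · s_z) = -14.74 / (5.03 × 20.52)
  = -14.74 / 103.2156 ≈ -0.1428

-0.1428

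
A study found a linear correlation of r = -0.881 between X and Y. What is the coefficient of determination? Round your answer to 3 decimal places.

r² = (-0.881)² = 0.776

0.776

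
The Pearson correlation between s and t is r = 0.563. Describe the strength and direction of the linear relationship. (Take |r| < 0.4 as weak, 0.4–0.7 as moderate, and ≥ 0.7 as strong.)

moderate positive

r = 0.563 > 0 so the relationship is positive.
|r| = 0.563, which falls in the moderate range.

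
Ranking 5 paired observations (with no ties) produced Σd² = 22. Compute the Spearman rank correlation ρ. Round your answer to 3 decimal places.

ρ = 1 − 6Σd² / [n(n²−1)] = 1 − 6×22 / (5×24)
  = 1 − 132/120 = 1 − 1.1000 ≈ -0.100

-0.100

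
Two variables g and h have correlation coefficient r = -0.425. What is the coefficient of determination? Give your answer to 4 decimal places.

0.1806

r² = (-0.425)² = 0.1806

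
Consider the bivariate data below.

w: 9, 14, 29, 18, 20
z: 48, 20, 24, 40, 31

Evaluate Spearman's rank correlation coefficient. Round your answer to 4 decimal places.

Rank w: 1, 2, 5, 3, 4
Rank z: 5, 1, 2, 4, 3
d = rank(w) − rank(z): -4, 1, 3, -1, 1; Σd² = 28
ρ = 1 − 6Σd² / [n(n²−1)] = 1 − 6×28 / (5×24) = 1 − 168/120 ≈ -0.4000

-0.4000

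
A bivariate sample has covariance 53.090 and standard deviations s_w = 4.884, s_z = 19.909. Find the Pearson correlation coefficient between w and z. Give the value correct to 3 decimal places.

r = Cov(w,z) / (s_w · s_z) = 53.090 / (4.884 × 19.909)
  = 53.090 / 97.2356 ≈ 0.546

0.546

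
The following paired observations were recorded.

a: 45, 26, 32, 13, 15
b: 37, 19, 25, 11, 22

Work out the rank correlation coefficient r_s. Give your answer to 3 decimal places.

0.900

Rank a: 5, 3, 4, 1, 2
Rank b: 5, 2, 4, 1, 3
d = rank(a) − rank(b): 0, 1, 0, 0, -1; Σd² = 2
ρ = 1 − 6Σd² / [n(n²−1)] = 1 − 6×2 / (5×24) = 1 − 12/120 ≈ 0.900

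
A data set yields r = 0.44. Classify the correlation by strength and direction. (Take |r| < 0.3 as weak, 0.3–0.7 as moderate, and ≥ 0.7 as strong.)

r = 0.44 > 0 so the relationship is positive.
|r| = 0.44, which falls in the moderate range.

moderate positive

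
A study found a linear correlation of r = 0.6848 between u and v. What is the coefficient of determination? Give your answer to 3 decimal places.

0.469

r² = (0.6848)² = 0.469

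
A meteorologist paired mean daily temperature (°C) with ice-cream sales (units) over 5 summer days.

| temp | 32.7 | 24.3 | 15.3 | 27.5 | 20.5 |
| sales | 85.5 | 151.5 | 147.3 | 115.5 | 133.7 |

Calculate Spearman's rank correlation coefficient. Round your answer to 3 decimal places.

Rank temp: 5, 3, 1, 4, 2
Rank sales: 1, 5, 4, 2, 3
d = rank(temp) − rank(sales): 4, -2, -3, 2, -1; Σd² = 34
ρ = 1 − 6Σd² / [n(n²−1)] = 1 − 6×34 / (5×24) = 1 − 204/120 ≈ -0.700

-0.700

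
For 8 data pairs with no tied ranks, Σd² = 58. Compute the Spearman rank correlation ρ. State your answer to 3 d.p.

0.310

ρ = 1 − 6Σd² / [n(n²−1)] = 1 − 6×58 / (8×63)
  = 1 − 348/504 = 1 − 0.6905 ≈ 0.310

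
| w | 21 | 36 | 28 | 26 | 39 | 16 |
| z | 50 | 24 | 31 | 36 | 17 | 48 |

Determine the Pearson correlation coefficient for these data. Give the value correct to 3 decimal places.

n = 6, Σw = 166, Σz = 206, Σw² = 4974, Σz² = 7926, Σwz = 5149
nΣwz − ΣwΣz = 30894 − 34196 = -3302
nΣw² − (Σw)² = 29844 − 27556 = 2288; nΣz² − (Σz)² = 47556 − 42436 = 5120
r = -3302 / √(2288 × 5120) = -3302 / 3422.6539 ≈ -0.965

-0.965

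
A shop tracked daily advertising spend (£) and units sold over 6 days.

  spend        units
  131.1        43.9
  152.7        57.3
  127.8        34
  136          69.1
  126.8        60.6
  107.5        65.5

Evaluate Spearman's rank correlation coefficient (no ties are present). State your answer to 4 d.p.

Rank spend: 4, 6, 3, 5, 2, 1
Rank units: 2, 3, 1, 6, 4, 5
d = rank(spend) − rank(units): 2, 3, 2, -1, -2, -4; Σd² = 38
ρ = 1 − 6Σd² / [n(n²−1)] = 1 − 6×38 / (6×35) = 1 − 228/210 ≈ -0.0857

-0.0857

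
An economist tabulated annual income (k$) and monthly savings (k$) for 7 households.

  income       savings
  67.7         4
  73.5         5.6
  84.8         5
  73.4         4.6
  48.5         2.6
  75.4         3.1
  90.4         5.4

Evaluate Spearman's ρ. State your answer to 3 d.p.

Rank income: 2, 4, 6, 3, 1, 5, 7
Rank savings: 3, 7, 5, 4, 1, 2, 6
d = rank(income) − rank(savings): -1, -3, 1, -1, 0, 3, 1; Σd² = 22
ρ = 1 − 6Σd² / [n(n²−1)] = 1 − 6×22 / (7×48) = 1 − 132/336 ≈ 0.607

0.607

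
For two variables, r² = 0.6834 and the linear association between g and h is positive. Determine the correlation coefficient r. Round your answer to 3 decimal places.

|r| = √0.6834 = 0.827
The association is positive, so r = 0.827.

0.827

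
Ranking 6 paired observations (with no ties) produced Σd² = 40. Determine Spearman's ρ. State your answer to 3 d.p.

ρ = 1 − 6Σd² / [n(n²−1)] = 1 − 6×40 / (6×35)
  = 1 − 240/210 = 1 − 1.1429 ≈ -0.143

-0.143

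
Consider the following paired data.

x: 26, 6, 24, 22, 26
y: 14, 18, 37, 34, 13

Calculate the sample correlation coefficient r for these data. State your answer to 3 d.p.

0.086

n = 5, Σx = 104, Σy = 116, Σx² = 2448, Σy² = 3214, Σxy = 2446
nΣxy − ΣxΣy = 12230 − 12064 = 166
nΣx² − (Σx)² = 12240 − 10816 = 1424; nΣy² − (Σy)² = 16070 − 13456 = 2614
r = 166 / √(1424 × 2614) = 166 / 1929.3356 ≈ 0.086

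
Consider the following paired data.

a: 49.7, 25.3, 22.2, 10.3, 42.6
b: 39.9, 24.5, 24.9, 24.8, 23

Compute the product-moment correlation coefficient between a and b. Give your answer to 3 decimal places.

0.614

n = 5, Σa = 150.1, Σb = 137.1, Σa² = 5523.87, Σb² = 3956.31, Σab = 4390.9
nΣab − ΣaΣb = 21954.5 − 20578.71 = 1375.79
nΣa² − (Σa)² = 27619.35 − 22530.01 = 5089.34; nΣb² − (Σb)² = 19781.55 − 18796.41 = 985.14
r = 1375.79 / √(5089.34 × 985.14) = 1375.79 / 2239.1321 ≈ 0.614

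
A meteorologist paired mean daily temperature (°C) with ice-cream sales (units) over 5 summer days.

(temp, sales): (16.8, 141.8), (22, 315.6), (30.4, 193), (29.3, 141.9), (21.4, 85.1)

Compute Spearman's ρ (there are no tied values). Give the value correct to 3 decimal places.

Rank temp: 1, 3, 5, 4, 2
Rank sales: 2, 5, 4, 3, 1
d = rank(temp) − rank(sales): -1, -2, 1, 1, 1; Σd² = 8
ρ = 1 − 6Σd² / [n(n²−1)] = 1 − 6×8 / (5×24) = 1 − 48/120 ≈ 0.600

0.600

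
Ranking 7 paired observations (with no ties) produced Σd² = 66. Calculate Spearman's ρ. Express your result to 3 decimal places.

ρ = 1 − 6Σd² / [n(n²−1)] = 1 − 6×66 / (7×48)
  = 1 − 396/336 = 1 − 1.1786 ≈ -0.179

-0.179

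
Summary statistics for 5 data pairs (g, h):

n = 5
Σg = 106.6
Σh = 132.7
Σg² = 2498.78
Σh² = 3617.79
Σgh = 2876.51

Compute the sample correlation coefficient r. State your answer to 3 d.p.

r = (nΣgh − ΣgΣh) / √[(nΣg² − (Σg)²)(nΣh² − (Σh)²)]
Numerator: 5×2876.51 − 106.6×132.7 = 236.73
Denominator: √[(12493.9 − 11363.56)(18088.95 − 17609.29)] = √[1130.34 × 479.66] = 736.3280
r = 236.73 / 736.3280 ≈ 0.322

0.322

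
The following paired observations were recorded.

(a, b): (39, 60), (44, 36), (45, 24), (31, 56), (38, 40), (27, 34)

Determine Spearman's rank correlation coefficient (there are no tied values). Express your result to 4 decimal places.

Rank a: 4, 5, 6, 2, 3, 1
Rank b: 6, 3, 1, 5, 4, 2
d = rank(a) − rank(b): -2, 2, 5, -3, -1, -1; Σd² = 44
ρ = 1 − 6Σd² / [n(n²−1)] = 1 − 6×44 / (6×35) = 1 − 264/210 ≈ -0.2571

-0.2571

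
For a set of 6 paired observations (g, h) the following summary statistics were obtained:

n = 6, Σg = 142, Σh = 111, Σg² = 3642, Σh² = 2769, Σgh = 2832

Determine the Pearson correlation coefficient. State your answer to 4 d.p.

0.4569

r = (nΣgh − ΣgΣh) / √[(nΣg² − (Σg)²)(nΣh² − (Σh)²)]
Numerator: 6×2832 − 142×111 = 1230
Denominator: √[(21852 − 20164)(16614 − 12321)] = √[1688 × 4293] = 2691.9480
r = 1230 / 2691.9480 ≈ 0.4569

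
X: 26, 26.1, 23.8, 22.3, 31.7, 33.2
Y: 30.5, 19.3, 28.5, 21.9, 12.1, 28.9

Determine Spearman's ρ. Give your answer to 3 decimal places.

Rank X: 3, 4, 2, 1, 5, 6
Rank Y: 6, 2, 4, 3, 1, 5
d = rank(X) − rank(Y): -3, 2, -2, -2, 4, 1; Σd² = 38
ρ = 1 − 6Σd² / [n(n²−1)] = 1 − 6×38 / (6×35) = 1 − 228/210 ≈ -0.086

-0.086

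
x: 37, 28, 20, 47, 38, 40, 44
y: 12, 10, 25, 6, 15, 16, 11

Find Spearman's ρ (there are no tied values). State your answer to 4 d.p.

Rank x: 3, 2, 1, 7, 4, 5, 6
Rank y: 4, 2, 7, 1, 5, 6, 3
d = rank(x) − rank(y): -1, 0, -6, 6, -1, -1, 3; Σd² = 84
ρ = 1 − 6Σd² / [n(n²−1)] = 1 − 6×84 / (7×48) = 1 − 504/336 ≈ -0.5000

-0.5000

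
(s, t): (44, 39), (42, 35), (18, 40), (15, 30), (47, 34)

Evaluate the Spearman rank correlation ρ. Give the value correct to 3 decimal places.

Rank s: 4, 3, 2, 1, 5
Rank t: 4, 3, 5, 1, 2
d = rank(s) − rank(t): 0, 0, -3, 0, 3; Σd² = 18
ρ = 1 − 6Σd² / [n(n²−1)] = 1 − 6×18 / (5×24) = 1 − 108/120 ≈ 0.100

0.100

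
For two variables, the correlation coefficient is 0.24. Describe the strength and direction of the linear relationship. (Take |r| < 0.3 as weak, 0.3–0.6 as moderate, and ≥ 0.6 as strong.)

weak positive

r = 0.24 > 0 so the relationship is positive.
|r| = 0.24, which falls in the weak range.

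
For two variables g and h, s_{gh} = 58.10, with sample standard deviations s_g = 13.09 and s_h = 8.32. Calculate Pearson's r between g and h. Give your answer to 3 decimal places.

r = Cov(g,h) / (s_g · s_h) = 58.10 / (13.09 × 8.32)
  = 58.10 / 108.9088 ≈ 0.533

0.533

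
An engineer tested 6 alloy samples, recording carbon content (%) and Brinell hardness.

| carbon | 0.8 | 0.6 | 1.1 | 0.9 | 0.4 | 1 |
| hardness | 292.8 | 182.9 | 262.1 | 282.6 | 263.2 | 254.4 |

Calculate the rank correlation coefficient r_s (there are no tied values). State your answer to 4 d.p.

-0.0857

Rank carbon: 3, 2, 6, 4, 1, 5
Rank hardness: 6, 1, 3, 5, 4, 2
d = rank(carbon) − rank(hardness): -3, 1, 3, -1, -3, 3; Σd² = 38
ρ = 1 − 6Σd² / [n(n²−1)] = 1 − 6×38 / (6×35) = 1 − 228/210 ≈ -0.0857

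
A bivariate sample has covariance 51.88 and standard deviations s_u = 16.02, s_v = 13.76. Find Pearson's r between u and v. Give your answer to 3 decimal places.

r = Cov(u,v) / (s_u · s_v) = 51.88 / (16.02 × 13.76)
  = 51.88 / 220.4352 ≈ 0.235

0.235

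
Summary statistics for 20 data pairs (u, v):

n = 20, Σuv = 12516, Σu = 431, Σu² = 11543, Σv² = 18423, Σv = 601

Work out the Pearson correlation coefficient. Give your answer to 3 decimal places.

-0.481

r = (nΣuv − ΣuΣv) / √[(nΣu² − (Σu)²)(nΣv² − (Σv)²)]
Numerator: 20×12516 − 431×601 = -8711
Denominator: √[(230860 − 185761)(368460 − 361201)] = √[45099 × 7259] = 18093.4696
r = -8711 / 18093.4696 ≈ -0.481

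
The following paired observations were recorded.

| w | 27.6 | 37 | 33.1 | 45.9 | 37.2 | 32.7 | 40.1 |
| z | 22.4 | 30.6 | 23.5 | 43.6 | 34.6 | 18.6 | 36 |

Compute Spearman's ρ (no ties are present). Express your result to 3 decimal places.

0.964

Rank w: 1, 4, 3, 7, 5, 2, 6
Rank z: 2, 4, 3, 7, 5, 1, 6
d = rank(w) − rank(z): -1, 0, 0, 0, 0, 1, 0; Σd² = 2
ρ = 1 − 6Σd² / [n(n²−1)] = 1 − 6×2 / (7×48) = 1 − 12/336 ≈ 0.964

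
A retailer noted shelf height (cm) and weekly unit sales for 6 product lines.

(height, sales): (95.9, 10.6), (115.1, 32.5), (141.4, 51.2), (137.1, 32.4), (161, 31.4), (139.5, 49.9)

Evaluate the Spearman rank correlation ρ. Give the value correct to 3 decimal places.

0.371

Rank height: 1, 2, 5, 3, 6, 4
Rank sales: 1, 4, 6, 3, 2, 5
d = rank(height) − rank(sales): 0, -2, -1, 0, 4, -1; Σd² = 22
ρ = 1 − 6Σd² / [n(n²−1)] = 1 − 6×22 / (6×35) = 1 − 132/210 ≈ 0.371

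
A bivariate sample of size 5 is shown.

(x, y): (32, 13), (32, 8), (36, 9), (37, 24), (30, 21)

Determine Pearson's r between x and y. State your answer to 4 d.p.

n = 5, Σx = 167, Σy = 75, Σx² = 5613, Σy² = 1331, Σxy = 2514
nΣxy − ΣxΣy = 12570 − 12525 = 45
nΣx² − (Σx)² = 28065 − 27889 = 176; nΣy² − (Σy)² = 6655 − 5625 = 1030
r = 45 / √(176 × 1030) = 45 / 425.7699 ≈ 0.1057

0.1057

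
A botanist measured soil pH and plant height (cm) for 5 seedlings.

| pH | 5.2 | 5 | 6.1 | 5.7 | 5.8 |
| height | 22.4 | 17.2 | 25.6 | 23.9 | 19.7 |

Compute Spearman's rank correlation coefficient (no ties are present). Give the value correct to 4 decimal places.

Rank pH: 2, 1, 5, 3, 4
Rank height: 3, 1, 5, 4, 2
d = rank(pH) − rank(height): -1, 0, 0, -1, 2; Σd² = 6
ρ = 1 − 6Σd² / [n(n²−1)] = 1 − 6×6 / (5×24) = 1 − 36/120 ≈ 0.7000

0.7000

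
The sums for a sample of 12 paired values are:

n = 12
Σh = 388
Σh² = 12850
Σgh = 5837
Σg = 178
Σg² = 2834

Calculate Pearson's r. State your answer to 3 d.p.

0.336

r = (nΣgh − ΣgΣh) / √[(nΣg² − (Σg)²)(nΣh² − (Σh)²)]
Numerator: 12×5837 − 178×388 = 980
Denominator: √[(34008 − 31684)(154200 − 150544)] = √[2324 × 3656] = 2914.8832
r = 980 / 2914.8832 ≈ 0.336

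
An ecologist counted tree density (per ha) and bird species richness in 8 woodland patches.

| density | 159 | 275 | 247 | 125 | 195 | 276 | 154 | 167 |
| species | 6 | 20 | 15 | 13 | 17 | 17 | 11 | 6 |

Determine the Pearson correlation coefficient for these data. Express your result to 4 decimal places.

0.7124

n = 8, Σx = 1598, Σy = 105, Σx² = 343346, Σy² = 1565, Σxy = 22487
nΣxy − ΣxΣy = 179896 − 167790 = 12106
nΣx² − (Σx)² = 2746768 − 2553604 = 193164; nΣy² − (Σy)² = 12520 − 11025 = 1495
r = 12106 / √(193164 × 1495) = 12106 / 16993.5335 ≈ 0.7124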